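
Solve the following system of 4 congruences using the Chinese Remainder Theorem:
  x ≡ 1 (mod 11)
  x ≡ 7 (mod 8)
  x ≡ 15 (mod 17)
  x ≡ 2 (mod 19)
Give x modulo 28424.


Product of moduli M = 11 · 8 · 17 · 19 = 28424.
Merge one congruence at a time:
  Start: x ≡ 1 (mod 11).
  Combine with x ≡ 7 (mod 8); new modulus lcm = 88.
    Write x = 1 + 11·t and substitute into x ≡ 7 (mod 8): 11·t ≡ 7 − 1 = 6 (mod 8).
    Reduce coefficients mod 8: 3·t ≡ 6 (mod 8).
    The inverse of 3 mod 8 is 3 (since 3·3 = 9 = 1·8 + 1), so t ≡ 3·6 = 18 ≡ 2 (mod 8).
    Then x = 1 + 11·2 = 23, valid modulo lcm(11, 8) = 88: x ≡ 23 (mod 88).
  Combine with x ≡ 15 (mod 17); new modulus lcm = 1496.
    Write x = 23 + 88·t and substitute into x ≡ 15 (mod 17): 88·t ≡ 15 − 23 = -8 (mod 17).
    Reduce coefficients mod 17: 3·t ≡ 9 (mod 17).
    The inverse of 3 mod 17 is 6 (since 3·6 = 18 = 1·17 + 1), so t ≡ 6·9 = 54 ≡ 3 (mod 17).
    Then x = 23 + 88·3 = 287, valid modulo lcm(88, 17) = 1496: x ≡ 287 (mod 1496).
  Combine with x ≡ 2 (mod 19); new modulus lcm = 28424.
    Write x = 287 + 1496·t and substitute into x ≡ 2 (mod 19): 1496·t ≡ 2 − 287 = -285 (mod 19).
    Reduce coefficients mod 19: 14·t ≡ 0 (mod 19).
    The inverse of 14 mod 19 is 15 (since 14·15 = 210 = 11·19 + 1), so t ≡ 15·0 = 0 ≡ 0 (mod 19).
    Then x = 287 + 1496·0 = 287, valid modulo lcm(1496, 19) = 28424: x ≡ 287 (mod 28424).
Verify against each original: 287 mod 11 = 1, 287 mod 8 = 7, 287 mod 17 = 15, 287 mod 19 = 2.

x ≡ 287 (mod 28424).


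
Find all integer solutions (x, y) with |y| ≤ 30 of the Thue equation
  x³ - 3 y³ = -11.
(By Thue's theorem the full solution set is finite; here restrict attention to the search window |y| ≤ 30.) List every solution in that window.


The equation is x³ - 3y³ = -11. For fixed y, x³ = 3·y³ − 11, so a solution requires the RHS to be a perfect cube.
Strategy: iterate y from -30 to 30, compute RHS = 3·y³ − 11, and check whether it is a (positive or negative) perfect cube.
Check small values of y:
  y = 0: RHS = -11 is not a perfect cube.
  y = 1: RHS = -8 = (-2)³ ⇒ x = -2 works.
  y = -1: RHS = -14 is not a perfect cube.
  y = 2: RHS = 13 is not a perfect cube.
  y = -2: RHS = -35 is not a perfect cube.
  y = 3: RHS = 70 is not a perfect cube.
  y = -3: RHS = -92 is not a perfect cube.
Continuing the search up to |y| = 30 finds no further solutions beyond those listed.
Collected solutions: (-2, 1).

Solutions (with |y| ≤ 30): (-2, 1).


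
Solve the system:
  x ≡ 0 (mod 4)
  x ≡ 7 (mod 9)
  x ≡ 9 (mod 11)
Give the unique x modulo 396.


Moduli 4, 9, 11 are pairwise coprime; by CRT there is a unique solution modulo M = 4 · 9 · 11 = 396.
Solve pairwise, accumulating the modulus:
  Start with x ≡ 0 (mod 4).
  Combine with x ≡ 7 (mod 9): since gcd(4, 9) = 1, we get a unique residue mod 36.
    Write x = 0 + 4·t and substitute into x ≡ 7 (mod 9): 4·t ≡ 7 − 0 = 7 (mod 9).
    The inverse of 4 mod 9 is 7 (since 4·7 = 28 = 3·9 + 1), so t ≡ 7·7 = 49 ≡ 4 (mod 9).
    Then x = 0 + 4·4 = 16, valid modulo lcm(4, 9) = 36: x ≡ 16 (mod 36).
  Combine with x ≡ 9 (mod 11): since gcd(36, 11) = 1, we get a unique residue mod 396.
    Write x = 16 + 36·t and substitute into x ≡ 9 (mod 11): 36·t ≡ 9 − 16 = -7 (mod 11).
    Reduce coefficients mod 11: 3·t ≡ 4 (mod 11).
    The inverse of 3 mod 11 is 4 (since 3·4 = 12 = 1·11 + 1), so t ≡ 4·4 = 16 ≡ 5 (mod 11).
    Then x = 16 + 36·5 = 196, valid modulo lcm(36, 11) = 396: x ≡ 196 (mod 396).
Verify: 196 mod 4 = 0 ✓, 196 mod 9 = 7 ✓, 196 mod 11 = 9 ✓.

x ≡ 196 (mod 396).


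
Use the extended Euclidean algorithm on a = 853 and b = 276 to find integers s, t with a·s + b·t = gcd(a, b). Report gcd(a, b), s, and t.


Euclidean algorithm on (853, 276) — divide until remainder is 0:
  853 = 3 · 276 + 25
  276 = 11 · 25 + 1
  25 = 25 · 1 + 0
gcd(853, 276) = 1.
Track Bezout coefficients alongside the remainders: start with r₀ = 853 = a·1 + b·0 (s = 1, t = 0) and r₁ = 276 = a·0 + b·1 (s = 0, t = 1); each new remainder r_{k+1} = r_{k-1} − q_k·r_k inherits s_{k+1} = s_{k-1} − q_k·s_k, t_{k+1} = t_{k-1} − q_k·t_k, so r_k = a·s_k + b·t_k at every step:
  q = 3: r = 25, s = 1 − 3·0 = 1, t = 0 − 3·1 = -3  (check: 853·1 + 276·(-3) = 25)
  q = 11: r = 1, s = 0 − 11·1 = -11, t = 1 − 11·(-3) = 34  (check: 853·(-11) + 276·34 = 1)
The row with r = 1 (the gcd) gives the Bezout coefficients s = -11, t = 34.
Result: 853 · (-11) + 276 · (34) = 1.

gcd(853, 276) = 1; s = -11, t = 34 (check: 853·(-11) + 276·34 = 1).


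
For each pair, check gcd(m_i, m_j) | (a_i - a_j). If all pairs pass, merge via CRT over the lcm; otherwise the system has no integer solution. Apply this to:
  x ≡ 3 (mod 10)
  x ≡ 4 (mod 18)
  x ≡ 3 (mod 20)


Moduli 10, 18, 20 are not pairwise coprime, so CRT works modulo lcm(m_i) when all pairwise compatibility conditions hold.
Pairwise compatibility: gcd(m_i, m_j) must divide a_i - a_j for every pair.
Merge one congruence at a time:
  Start: x ≡ 3 (mod 10).
  Combine with x ≡ 4 (mod 18): gcd(10, 18) = 2, and 4 - 3 = 1 is NOT divisible by 2.
    ⇒ system is inconsistent (no integer solution).

No solution (the system is inconsistent).


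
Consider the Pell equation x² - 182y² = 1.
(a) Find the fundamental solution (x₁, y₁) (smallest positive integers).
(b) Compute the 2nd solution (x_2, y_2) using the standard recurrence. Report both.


Step 1: Find the fundamental solution (x₁, y₁) of x² - 182y² = 1.
  Expand √182 as a continued fraction. a₀ = ⌊√182⌋ = 13; iterate m_{k+1} = d_k·a_k − m_k, d_{k+1} = (182 − m_{k+1}²)/d_k, a_{k+1} = ⌊(a₀ + m_{k+1})/d_{k+1}⌋ (starting m₀ = 0, d₀ = 1), with convergents p_k = a_k·p_{k-1} + p_{k-2}, q_k = a_k·q_{k-1} + q_{k-2} (p₋₁ = 1, q₋₁ = 0):
  k = 0: a₀ = 13; p₀/q₀ = 13/1; p₀² − 182·q₀² = 169 − 182 = -13.
  k = 1: m = 13, d = 13, a = ⌊(13 + 13)/13⌋ = 2; p/q = (2·13 + 1)/(2·1 + 0) = 27/2; p² − 182·q² = 729 − 728 = 1.
  The first convergent with p² − 182·q² = 1 gives the fundamental solution (x₁, y₁) = (27, 2).
Step 2: Apply the recurrence (x_{n+1}, y_{n+1}) = (x₁x_n + 182y₁y_n, x₁y_n + y₁x_n) repeatedly.
  From (x_1, y_1) = (27, 2): x_2 = 27·27 + 182·2·2 = 1457; y_2 = 27·2 + 2·27 = 108.
Step 3: Verify x_2² - 182·y_2² = 2122849 - 2122848 = 1 (should be 1). ✓

(x_1, y_1) = (27, 2); (x_2, y_2) = (1457, 108).


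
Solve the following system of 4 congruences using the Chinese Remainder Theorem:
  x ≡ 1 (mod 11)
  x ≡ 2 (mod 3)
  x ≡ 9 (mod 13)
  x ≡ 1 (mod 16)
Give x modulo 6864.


Product of moduli M = 11 · 3 · 13 · 16 = 6864.
Merge one congruence at a time:
  Start: x ≡ 1 (mod 11).
  Combine with x ≡ 2 (mod 3); new modulus lcm = 33.
    Write x = 1 + 11·t and substitute into x ≡ 2 (mod 3): 11·t ≡ 2 − 1 = 1 (mod 3).
    Reduce coefficients mod 3: 2·t ≡ 1 (mod 3).
    The inverse of 2 mod 3 is 2 (since 2·2 = 4 = 1·3 + 1), so t ≡ 2·1 = 2 ≡ 2 (mod 3).
    Then x = 1 + 11·2 = 23, valid modulo lcm(11, 3) = 33: x ≡ 23 (mod 33).
  Combine with x ≡ 9 (mod 13); new modulus lcm = 429.
    Write x = 23 + 33·t and substitute into x ≡ 9 (mod 13): 33·t ≡ 9 − 23 = -14 (mod 13).
    Reduce coefficients mod 13: 7·t ≡ 12 (mod 13).
    The inverse of 7 mod 13 is 2 (since 7·2 = 14 = 1·13 + 1), so t ≡ 2·12 = 24 ≡ 11 (mod 13).
    Then x = 23 + 33·11 = 386, valid modulo lcm(33, 13) = 429: x ≡ 386 (mod 429).
  Combine with x ≡ 1 (mod 16); new modulus lcm = 6864.
    Write x = 386 + 429·t and substitute into x ≡ 1 (mod 16): 429·t ≡ 1 − 386 = -385 (mod 16).
    Reduce coefficients mod 16: 13·t ≡ 15 (mod 16).
    The inverse of 13 mod 16 is 5 (since 13·5 = 65 = 4·16 + 1), so t ≡ 5·15 = 75 ≡ 11 (mod 16).
    Then x = 386 + 429·11 = 5105, valid modulo lcm(429, 16) = 6864: x ≡ 5105 (mod 6864).
Verify against each original: 5105 mod 11 = 1, 5105 mod 3 = 2, 5105 mod 13 = 9, 5105 mod 16 = 1.

x ≡ 5105 (mod 6864).


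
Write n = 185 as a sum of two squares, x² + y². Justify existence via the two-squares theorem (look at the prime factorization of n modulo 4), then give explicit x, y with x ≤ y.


Step 1: Factor n = 185 = 5 · 37.
Step 2: Check the mod-4 condition on each prime factor: 5 ≡ 1 (mod 4), exponent 1; 37 ≡ 1 (mod 4), exponent 1.
All primes ≡ 3 (mod 4) appear to even exponent (or don't appear), so by the two-squares theorem n IS expressible as a sum of two squares.
Step 3: Build a representation. Here n = 5 · 37 is a product of primes ≡ 1 (mod 4). Each prime p ≡ 1 (mod 4) is itself a sum of two squares; find a² by testing p − a² for a perfect square:
  5: 5 − 1² = 4 = 2² ⇒ 5 = 1² + 2².
  37: 37 − 1² = 36 = 6² ⇒ 37 = 1² + 6².
  Combine using the Brahmagupta–Fibonacci identity (a² + b²)(c² + d²) = (ac − bd)² + (ad + bc)² = (ac + bd)² + (ad − bc)²:
  5 · 37 = 185: from (1² + 2²)(1² + 6²), take (1·1 − 2·6, 1·6 + 2·1) = (1 − 12, 6 + 2) = (-11, 8); dropping signs (only squares matter) gives (11, 8); check 11² + 8² = 121 + 64 = 185 ✓.
Step 4: Order so x ≤ y and verify: 8² + 11² = 64 + 121 = 185 = n. ✓

n = 185 = 8² + 11² (one valid representation with x ≤ y).


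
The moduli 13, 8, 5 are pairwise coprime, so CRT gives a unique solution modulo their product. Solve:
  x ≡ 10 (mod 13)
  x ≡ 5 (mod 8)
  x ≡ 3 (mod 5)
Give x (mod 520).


Moduli 13, 8, 5 are pairwise coprime; by CRT there is a unique solution modulo M = 13 · 8 · 5 = 520.
Solve pairwise, accumulating the modulus:
  Start with x ≡ 10 (mod 13).
  Combine with x ≡ 5 (mod 8): since gcd(13, 8) = 1, we get a unique residue mod 104.
    Write x = 10 + 13·t and substitute into x ≡ 5 (mod 8): 13·t ≡ 5 − 10 = -5 (mod 8).
    Reduce coefficients mod 8: 5·t ≡ 3 (mod 8).
    The inverse of 5 mod 8 is 5 (since 5·5 = 25 = 3·8 + 1), so t ≡ 5·3 = 15 ≡ 7 (mod 8).
    Then x = 10 + 13·7 = 101, valid modulo lcm(13, 8) = 104: x ≡ 101 (mod 104).
  Combine with x ≡ 3 (mod 5): since gcd(104, 5) = 1, we get a unique residue mod 520.
    Write x = 101 + 104·t and substitute into x ≡ 3 (mod 5): 104·t ≡ 3 − 101 = -98 (mod 5).
    Reduce coefficients mod 5: 4·t ≡ 2 (mod 5).
    The inverse of 4 mod 5 is 4 (since 4·4 = 16 = 3·5 + 1), so t ≡ 4·2 = 8 ≡ 3 (mod 5).
    Then x = 101 + 104·3 = 413, valid modulo lcm(104, 5) = 520: x ≡ 413 (mod 520).
Verify: 413 mod 13 = 10 ✓, 413 mod 8 = 5 ✓, 413 mod 5 = 3 ✓.

x ≡ 413 (mod 520).


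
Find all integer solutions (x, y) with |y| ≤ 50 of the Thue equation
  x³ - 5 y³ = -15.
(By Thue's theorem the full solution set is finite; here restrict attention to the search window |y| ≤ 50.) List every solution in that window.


The equation is x³ - 5y³ = -15. For fixed y, x³ = 5·y³ − 15, so a solution requires the RHS to be a perfect cube.
Strategy: iterate y from -50 to 50, compute RHS = 5·y³ − 15, and check whether it is a (positive or negative) perfect cube.
Check small values of y:
  y = 0: RHS = -15 is not a perfect cube.
  y = 1: RHS = -10 is not a perfect cube.
  y = -1: RHS = -20 is not a perfect cube.
  y = 2: RHS = 25 is not a perfect cube.
  y = -2: RHS = -55 is not a perfect cube.
  y = 3: RHS = 120 is not a perfect cube.
  y = -3: RHS = -150 is not a perfect cube.
Continuing the search up to |y| = 50 finds no solutions either.
No (x, y) in the scanned range satisfies the equation.

No integer solutions with |y| ≤ 50.


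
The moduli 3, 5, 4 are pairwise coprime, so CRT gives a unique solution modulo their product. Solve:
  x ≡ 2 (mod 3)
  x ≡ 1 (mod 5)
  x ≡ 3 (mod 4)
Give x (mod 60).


Moduli 3, 5, 4 are pairwise coprime; by CRT there is a unique solution modulo M = 3 · 5 · 4 = 60.
Solve pairwise, accumulating the modulus:
  Start with x ≡ 2 (mod 3).
  Combine with x ≡ 1 (mod 5): since gcd(3, 5) = 1, we get a unique residue mod 15.
    Write x = 2 + 3·t and substitute into x ≡ 1 (mod 5): 3·t ≡ 1 − 2 = -1 (mod 5).
    Reduce coefficients mod 5: 3·t ≡ 4 (mod 5).
    The inverse of 3 mod 5 is 2 (since 3·2 = 6 = 1·5 + 1), so t ≡ 2·4 = 8 ≡ 3 (mod 5).
    Then x = 2 + 3·3 = 11, valid modulo lcm(3, 5) = 15: x ≡ 11 (mod 15).
  Combine with x ≡ 3 (mod 4): since gcd(15, 4) = 1, we get a unique residue mod 60.
    Write x = 11 + 15·t and substitute into x ≡ 3 (mod 4): 15·t ≡ 3 − 11 = -8 (mod 4).
    Reduce coefficients mod 4: 3·t ≡ 0 (mod 4).
    The inverse of 3 mod 4 is 3 (since 3·3 = 9 = 2·4 + 1), so t ≡ 3·0 = 0 ≡ 0 (mod 4).
    Then x = 11 + 15·0 = 11, valid modulo lcm(15, 4) = 60: x ≡ 11 (mod 60).
Verify: 11 mod 3 = 2 ✓, 11 mod 5 = 1 ✓, 11 mod 4 = 3 ✓.

x ≡ 11 (mod 60).


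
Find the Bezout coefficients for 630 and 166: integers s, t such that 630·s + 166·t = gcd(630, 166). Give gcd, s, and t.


Euclidean algorithm on (630, 166) — divide until remainder is 0:
  630 = 3 · 166 + 132
  166 = 1 · 132 + 34
  132 = 3 · 34 + 30
  34 = 1 · 30 + 4
  30 = 7 · 4 + 2
  4 = 2 · 2 + 0
gcd(630, 166) = 2.
Track Bezout coefficients alongside the remainders: start with r₀ = 630 = a·1 + b·0 (s = 1, t = 0) and r₁ = 166 = a·0 + b·1 (s = 0, t = 1); each new remainder r_{k+1} = r_{k-1} − q_k·r_k inherits s_{k+1} = s_{k-1} − q_k·s_k, t_{k+1} = t_{k-1} − q_k·t_k, so r_k = a·s_k + b·t_k at every step:
  q = 3: r = 132, s = 1 − 3·0 = 1, t = 0 − 3·1 = -3  (check: 630·1 + 166·(-3) = 132)
  q = 1: r = 34, s = 0 − 1·1 = -1, t = 1 − 1·(-3) = 4  (check: 630·(-1) + 166·4 = 34)
  q = 3: r = 30, s = 1 − 3·(-1) = 4, t = -3 − 3·4 = -15  (check: 630·4 + 166·(-15) = 30)
  q = 1: r = 4, s = -1 − 1·4 = -5, t = 4 − 1·(-15) = 19  (check: 630·(-5) + 166·19 = 4)
  q = 7: r = 2, s = 4 − 7·(-5) = 39, t = -15 − 7·19 = -148  (check: 630·39 + 166·(-148) = 2)
The row with r = 2 (the gcd) gives the Bezout coefficients s = 39, t = -148.
Result: 630 · (39) + 166 · (-148) = 2.

gcd(630, 166) = 2; s = 39, t = -148 (check: 630·39 + 166·(-148) = 2).


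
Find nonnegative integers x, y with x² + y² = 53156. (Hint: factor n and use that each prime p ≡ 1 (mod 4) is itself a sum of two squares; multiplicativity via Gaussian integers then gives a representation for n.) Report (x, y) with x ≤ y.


Step 1: Factor n = 53156 = 2^2 · 97 · 137.
Step 2: Check the mod-4 condition on each prime factor: 2 = 2 (special); 97 ≡ 1 (mod 4), exponent 1; 137 ≡ 1 (mod 4), exponent 1.
All primes ≡ 3 (mod 4) appear to even exponent (or don't appear), so by the two-squares theorem n IS expressible as a sum of two squares.
Step 3: Build a representation. Group n = k² · m with k = 2 and m = 97 · 137 = 13289 (a product of primes ≡ 1 (mod 4)); a representation of m scales to one of n via (k·x)² + (k·y)² = k²(x² + y²). Each prime p ≡ 1 (mod 4) is itself a sum of two squares; find a² by testing p − a² for a perfect square:
  97: 97 − 1² = 96, 97 − 2² = 93, 97 − 3² = 88, 97 − 4² = 81 = 9² ⇒ 97 = 4² + 9².
  137: 137 − 1² = 136, 137 − 2² = 133, 137 − 3² = 128, 137 − 4² = 121 = 11² ⇒ 137 = 4² + 11².
  Combine using the Brahmagupta–Fibonacci identity (a² + b²)(c² + d²) = (ac − bd)² + (ad + bc)² = (ac + bd)² + (ad − bc)²:
  97 · 137 = 13289: from (4² + 9²)(4² + 11²), take (4·4 − 9·11, 4·11 + 9·4) = (16 − 99, 44 + 36) = (-83, 80); dropping signs (only squares matter) gives (83, 80); check 83² + 80² = 6889 + 6400 = 13289 ✓.
  Scale by k = 2: (2·83, 2·80) = (166, 160).
Step 4: Order so x ≤ y and verify: 160² + 166² = 25600 + 27556 = 53156 = n. ✓

n = 53156 = 160² + 166² (one valid representation with x ≤ y).


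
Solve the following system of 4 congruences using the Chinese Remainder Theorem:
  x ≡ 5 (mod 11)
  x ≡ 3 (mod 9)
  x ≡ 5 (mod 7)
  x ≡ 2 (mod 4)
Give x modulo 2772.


Product of moduli M = 11 · 9 · 7 · 4 = 2772.
Merge one congruence at a time:
  Start: x ≡ 5 (mod 11).
  Combine with x ≡ 3 (mod 9); new modulus lcm = 99.
    Write x = 5 + 11·t and substitute into x ≡ 3 (mod 9): 11·t ≡ 3 − 5 = -2 (mod 9).
    Reduce coefficients mod 9: 2·t ≡ 7 (mod 9).
    The inverse of 2 mod 9 is 5 (since 2·5 = 10 = 1·9 + 1), so t ≡ 5·7 = 35 ≡ 8 (mod 9).
    Then x = 5 + 11·8 = 93, valid modulo lcm(11, 9) = 99: x ≡ 93 (mod 99).
  Combine with x ≡ 5 (mod 7); new modulus lcm = 693.
    Write x = 93 + 99·t and substitute into x ≡ 5 (mod 7): 99·t ≡ 5 − 93 = -88 (mod 7).
    Reduce coefficients mod 7: 1·t ≡ 3 (mod 7).
    So t ≡ 3 (mod 7).
    Then x = 93 + 99·3 = 390, valid modulo lcm(99, 7) = 693: x ≡ 390 (mod 693).
  Combine with x ≡ 2 (mod 4); new modulus lcm = 2772.
    Write x = 390 + 693·t and substitute into x ≡ 2 (mod 4): 693·t ≡ 2 − 390 = -388 (mod 4).
    Reduce coefficients mod 4: 1·t ≡ 0 (mod 4).
    So t ≡ 0 (mod 4).
    Then x = 390 + 693·0 = 390, valid modulo lcm(693, 4) = 2772: x ≡ 390 (mod 2772).
Verify against each original: 390 mod 11 = 5, 390 mod 9 = 3, 390 mod 7 = 5, 390 mod 4 = 2.

x ≡ 390 (mod 2772).


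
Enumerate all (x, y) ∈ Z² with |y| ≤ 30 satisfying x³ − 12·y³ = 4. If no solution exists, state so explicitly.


The equation is x³ - 12y³ = 4. For fixed y, x³ = 12·y³ + 4, so a solution requires the RHS to be a perfect cube.
Strategy: iterate y from -30 to 30, compute RHS = 12·y³ + 4, and check whether it is a (positive or negative) perfect cube.
Check small values of y:
  y = 0: RHS = 4 is not a perfect cube.
  y = 1: RHS = 16 is not a perfect cube.
  y = -1: RHS = -8 = (-2)³ ⇒ x = -2 works.
  y = 2: RHS = 100 is not a perfect cube.
  y = -2: RHS = -92 is not a perfect cube.
  y = 3: RHS = 328 is not a perfect cube.
  y = -3: RHS = -320 is not a perfect cube.
Continuing the search up to |y| = 30 finds no further solutions beyond those listed.
Collected solutions: (-2, -1).

Solutions (with |y| ≤ 30): (-2, -1).


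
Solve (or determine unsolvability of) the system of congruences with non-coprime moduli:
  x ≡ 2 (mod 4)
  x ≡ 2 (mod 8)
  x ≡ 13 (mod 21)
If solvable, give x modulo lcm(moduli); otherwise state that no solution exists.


Moduli 4, 8, 21 are not pairwise coprime, so CRT works modulo lcm(m_i) when all pairwise compatibility conditions hold.
Pairwise compatibility: gcd(m_i, m_j) must divide a_i - a_j for every pair.
Merge one congruence at a time:
  Start: x ≡ 2 (mod 4).
  Combine with x ≡ 2 (mod 8): gcd(4, 8) = 4; 2 - 2 = 0, which IS divisible by 4, so compatible.
    Write x = 2 + 4·t and substitute into x ≡ 2 (mod 8): 4·t ≡ 2 − 2 = 0 (mod 8).
    Divide the congruence (and modulus) by g = 4: 1·t ≡ 0 (mod 2).
    So t ≡ 0 (mod 2).
    Then x = 2 + 4·0 = 2, valid modulo lcm(4, 8) = 8: x ≡ 2 (mod 8).
  Combine with x ≡ 13 (mod 21): gcd(8, 21) = 1; 13 - 2 = 11, which IS divisible by 1, so compatible.
    Write x = 2 + 8·t and substitute into x ≡ 13 (mod 21): 8·t ≡ 13 − 2 = 11 (mod 21).
    The inverse of 8 mod 21 is 8 (since 8·8 = 64 = 3·21 + 1), so t ≡ 8·11 = 88 ≡ 4 (mod 21).
    Then x = 2 + 8·4 = 34, valid modulo lcm(8, 21) = 168: x ≡ 34 (mod 168).
Verify: 34 mod 4 = 2, 34 mod 8 = 2, 34 mod 21 = 13.

x ≡ 34 (mod 168).


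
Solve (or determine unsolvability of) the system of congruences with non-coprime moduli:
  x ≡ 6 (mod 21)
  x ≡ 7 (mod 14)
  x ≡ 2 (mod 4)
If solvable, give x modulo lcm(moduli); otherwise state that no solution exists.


Moduli 21, 14, 4 are not pairwise coprime, so CRT works modulo lcm(m_i) when all pairwise compatibility conditions hold.
Pairwise compatibility: gcd(m_i, m_j) must divide a_i - a_j for every pair.
Merge one congruence at a time:
  Start: x ≡ 6 (mod 21).
  Combine with x ≡ 7 (mod 14): gcd(21, 14) = 7, and 7 - 6 = 1 is NOT divisible by 7.
    ⇒ system is inconsistent (no integer solution).

No solution (the system is inconsistent).


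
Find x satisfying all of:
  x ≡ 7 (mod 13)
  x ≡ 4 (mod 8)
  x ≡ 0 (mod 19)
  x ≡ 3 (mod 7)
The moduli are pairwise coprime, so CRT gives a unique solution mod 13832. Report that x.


Product of moduli M = 13 · 8 · 19 · 7 = 13832.
Merge one congruence at a time:
  Start: x ≡ 7 (mod 13).
  Combine with x ≡ 4 (mod 8); new modulus lcm = 104.
    Write x = 7 + 13·t and substitute into x ≡ 4 (mod 8): 13·t ≡ 4 − 7 = -3 (mod 8).
    Reduce coefficients mod 8: 5·t ≡ 5 (mod 8).
    The inverse of 5 mod 8 is 5 (since 5·5 = 25 = 3·8 + 1), so t ≡ 5·5 = 25 ≡ 1 (mod 8).
    Then x = 7 + 13·1 = 20, valid modulo lcm(13, 8) = 104: x ≡ 20 (mod 104).
  Combine with x ≡ 0 (mod 19); new modulus lcm = 1976.
    Write x = 20 + 104·t and substitute into x ≡ 0 (mod 19): 104·t ≡ 0 − 20 = -20 (mod 19).
    Reduce coefficients mod 19: 9·t ≡ 18 (mod 19).
    The inverse of 9 mod 19 is 17 (since 9·17 = 153 = 8·19 + 1), so t ≡ 17·18 = 306 ≡ 2 (mod 19).
    Then x = 20 + 104·2 = 228, valid modulo lcm(104, 19) = 1976: x ≡ 228 (mod 1976).
  Combine with x ≡ 3 (mod 7); new modulus lcm = 13832.
    Write x = 228 + 1976·t and substitute into x ≡ 3 (mod 7): 1976·t ≡ 3 − 228 = -225 (mod 7).
    Reduce coefficients mod 7: 2·t ≡ 6 (mod 7).
    The inverse of 2 mod 7 is 4 (since 2·4 = 8 = 1·7 + 1), so t ≡ 4·6 = 24 ≡ 3 (mod 7).
    Then x = 228 + 1976·3 = 6156, valid modulo lcm(1976, 7) = 13832: x ≡ 6156 (mod 13832).
Verify against each original: 6156 mod 13 = 7, 6156 mod 8 = 4, 6156 mod 19 = 0, 6156 mod 7 = 3.

x ≡ 6156 (mod 13832).


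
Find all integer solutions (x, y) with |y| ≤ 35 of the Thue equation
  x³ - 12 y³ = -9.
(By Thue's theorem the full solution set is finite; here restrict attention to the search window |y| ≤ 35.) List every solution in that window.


The equation is x³ - 12y³ = -9. For fixed y, x³ = 12·y³ − 9, so a solution requires the RHS to be a perfect cube.
Strategy: iterate y from -35 to 35, compute RHS = 12·y³ − 9, and check whether it is a (positive or negative) perfect cube.
Check small values of y:
  y = 0: RHS = -9 is not a perfect cube.
  y = 1: RHS = 3 is not a perfect cube.
  y = -1: RHS = -21 is not a perfect cube.
  y = 2: RHS = 87 is not a perfect cube.
  y = -2: RHS = -105 is not a perfect cube.
  y = 3: RHS = 315 is not a perfect cube.
  y = -3: RHS = -333 is not a perfect cube.
Continuing the search up to |y| = 35 finds no solutions either.
No (x, y) in the scanned range satisfies the equation.

No integer solutions with |y| ≤ 35.


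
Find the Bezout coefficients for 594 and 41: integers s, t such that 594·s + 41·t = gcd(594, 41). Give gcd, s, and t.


Euclidean algorithm on (594, 41) — divide until remainder is 0:
  594 = 14 · 41 + 20
  41 = 2 · 20 + 1
  20 = 20 · 1 + 0
gcd(594, 41) = 1.
Track Bezout coefficients alongside the remainders: start with r₀ = 594 = a·1 + b·0 (s = 1, t = 0) and r₁ = 41 = a·0 + b·1 (s = 0, t = 1); each new remainder r_{k+1} = r_{k-1} − q_k·r_k inherits s_{k+1} = s_{k-1} − q_k·s_k, t_{k+1} = t_{k-1} − q_k·t_k, so r_k = a·s_k + b·t_k at every step:
  q = 14: r = 20, s = 1 − 14·0 = 1, t = 0 − 14·1 = -14  (check: 594·1 + 41·(-14) = 20)
  q = 2: r = 1, s = 0 − 2·1 = -2, t = 1 − 2·(-14) = 29  (check: 594·(-2) + 41·29 = 1)
The row with r = 1 (the gcd) gives the Bezout coefficients s = -2, t = 29.
Result: 594 · (-2) + 41 · (29) = 1.

gcd(594, 41) = 1; s = -2, t = 29 (check: 594·(-2) + 41·29 = 1).


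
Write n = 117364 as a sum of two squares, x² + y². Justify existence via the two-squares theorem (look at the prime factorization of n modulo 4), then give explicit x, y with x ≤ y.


Step 1: Factor n = 117364 = 2^2 · 13 · 37 · 61.
Step 2: Check the mod-4 condition on each prime factor: 2 = 2 (special); 13 ≡ 1 (mod 4), exponent 1; 37 ≡ 1 (mod 4), exponent 1; 61 ≡ 1 (mod 4), exponent 1.
All primes ≡ 3 (mod 4) appear to even exponent (or don't appear), so by the two-squares theorem n IS expressible as a sum of two squares.
Step 3: Build a representation. Group n = k² · m with k = 2 and m = 13 · 37 · 61 = 29341 (a product of primes ≡ 1 (mod 4)); a representation of m scales to one of n via (k·x)² + (k·y)² = k²(x² + y²). Each prime p ≡ 1 (mod 4) is itself a sum of two squares; find a² by testing p − a² for a perfect square:
  13: 13 − 1² = 12, 13 − 2² = 9 = 3² ⇒ 13 = 2² + 3².
  37: 37 − 1² = 36 = 6² ⇒ 37 = 1² + 6².
  61: 61 − 1² = 60, 61 − 2² = 57, 61 − 3² = 52, 61 − 4² = 45, 61 − 5² = 36 = 6² ⇒ 61 = 5² + 6².
  Combine using the Brahmagupta–Fibonacci identity (a² + b²)(c² + d²) = (ac − bd)² + (ad + bc)² = (ac + bd)² + (ad − bc)²:
  13 · 37 = 481: from (2² + 3²)(1² + 6²), take (2·1 − 3·6, 2·6 + 3·1) = (2 − 18, 12 + 3) = (-16, 15); dropping signs (only squares matter) gives (16, 15); check 16² + 15² = 256 + 225 = 481 ✓.
  481 · 61 = 29341: from (16² + 15²)(5² + 6²), take (16·5 − 15·6, 16·6 + 15·5) = (80 − 90, 96 + 75) = (-10, 171); dropping signs (only squares matter) gives (10, 171); check 10² + 171² = 100 + 29241 = 29341 ✓.
  Scale by k = 2: (2·10, 2·171) = (20, 342).
Step 4: Order so x ≤ y and verify: 20² + 342² = 400 + 116964 = 117364 = n. ✓

n = 117364 = 20² + 342² (one valid representation with x ≤ y).


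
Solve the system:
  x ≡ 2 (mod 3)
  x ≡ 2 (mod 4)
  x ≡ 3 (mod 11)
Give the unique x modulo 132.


Moduli 3, 4, 11 are pairwise coprime; by CRT there is a unique solution modulo M = 3 · 4 · 11 = 132.
Solve pairwise, accumulating the modulus:
  Start with x ≡ 2 (mod 3).
  Combine with x ≡ 2 (mod 4): since gcd(3, 4) = 1, we get a unique residue mod 12.
    Write x = 2 + 3·t and substitute into x ≡ 2 (mod 4): 3·t ≡ 2 − 2 = 0 (mod 4).
    The inverse of 3 mod 4 is 3 (since 3·3 = 9 = 2·4 + 1), so t ≡ 3·0 = 0 ≡ 0 (mod 4).
    Then x = 2 + 3·0 = 2, valid modulo lcm(3, 4) = 12: x ≡ 2 (mod 12).
  Combine with x ≡ 3 (mod 11): since gcd(12, 11) = 1, we get a unique residue mod 132.
    Write x = 2 + 12·t and substitute into x ≡ 3 (mod 11): 12·t ≡ 3 − 2 = 1 (mod 11).
    Reduce coefficients mod 11: 1·t ≡ 1 (mod 11).
    So t ≡ 1 (mod 11).
    Then x = 2 + 12·1 = 14, valid modulo lcm(12, 11) = 132: x ≡ 14 (mod 132).
Verify: 14 mod 3 = 2 ✓, 14 mod 4 = 2 ✓, 14 mod 11 = 3 ✓.

x ≡ 14 (mod 132).


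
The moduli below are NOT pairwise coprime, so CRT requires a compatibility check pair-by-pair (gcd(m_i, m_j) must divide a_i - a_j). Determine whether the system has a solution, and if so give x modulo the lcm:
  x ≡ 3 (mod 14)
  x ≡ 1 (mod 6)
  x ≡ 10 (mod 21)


Moduli 14, 6, 21 are not pairwise coprime, so CRT works modulo lcm(m_i) when all pairwise compatibility conditions hold.
Pairwise compatibility: gcd(m_i, m_j) must divide a_i - a_j for every pair.
Merge one congruence at a time:
  Start: x ≡ 3 (mod 14).
  Combine with x ≡ 1 (mod 6): gcd(14, 6) = 2; 1 - 3 = -2, which IS divisible by 2, so compatible.
    Write x = 3 + 14·t and substitute into x ≡ 1 (mod 6): 14·t ≡ 1 − 3 = -2 (mod 6).
    Divide the congruence (and modulus) by g = 2: 7·t ≡ -1 (mod 3).
    Reduce coefficients mod 3: 1·t ≡ 2 (mod 3).
    So t ≡ 2 (mod 3).
    Then x = 3 + 14·2 = 31, valid modulo lcm(14, 6) = 42: x ≡ 31 (mod 42).
  Combine with x ≡ 10 (mod 21): gcd(42, 21) = 21; 10 - 31 = -21, which IS divisible by 21, so compatible.
    Write x = 31 + 42·t and substitute into x ≡ 10 (mod 21): 42·t ≡ 10 − 31 = -21 (mod 21).
    Divide the congruence (and modulus) by g = 21: 2·t ≡ -1 (mod 1).
    Modulo 1 every t works; take t = 0.
    Then x = 31 + 42·0 = 31, valid modulo lcm(42, 21) = 42: x ≡ 31 (mod 42).
Verify: 31 mod 14 = 3, 31 mod 6 = 1, 31 mod 21 = 10.

x ≡ 31 (mod 42).


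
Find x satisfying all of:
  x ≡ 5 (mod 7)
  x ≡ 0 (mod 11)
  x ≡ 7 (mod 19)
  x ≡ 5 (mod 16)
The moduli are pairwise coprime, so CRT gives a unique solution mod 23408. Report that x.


Product of moduli M = 7 · 11 · 19 · 16 = 23408.
Merge one congruence at a time:
  Start: x ≡ 5 (mod 7).
  Combine with x ≡ 0 (mod 11); new modulus lcm = 77.
    Write x = 5 + 7·t and substitute into x ≡ 0 (mod 11): 7·t ≡ 0 − 5 = -5 (mod 11).
    Reduce coefficients mod 11: 7·t ≡ 6 (mod 11).
    The inverse of 7 mod 11 is 8 (since 7·8 = 56 = 5·11 + 1), so t ≡ 8·6 = 48 ≡ 4 (mod 11).
    Then x = 5 + 7·4 = 33, valid modulo lcm(7, 11) = 77: x ≡ 33 (mod 77).
  Combine with x ≡ 7 (mod 19); new modulus lcm = 1463.
    Write x = 33 + 77·t and substitute into x ≡ 7 (mod 19): 77·t ≡ 7 − 33 = -26 (mod 19).
    Reduce coefficients mod 19: 1·t ≡ 12 (mod 19).
    So t ≡ 12 (mod 19).
    Then x = 33 + 77·12 = 957, valid modulo lcm(77, 19) = 1463: x ≡ 957 (mod 1463).
  Combine with x ≡ 5 (mod 16); new modulus lcm = 23408.
    Write x = 957 + 1463·t and substitute into x ≡ 5 (mod 16): 1463·t ≡ 5 − 957 = -952 (mod 16).
    Reduce coefficients mod 16: 7·t ≡ 8 (mod 16).
    The inverse of 7 mod 16 is 7 (since 7·7 = 49 = 3·16 + 1), so t ≡ 7·8 = 56 ≡ 8 (mod 16).
    Then x = 957 + 1463·8 = 12661, valid modulo lcm(1463, 16) = 23408: x ≡ 12661 (mod 23408).
Verify against each original: 12661 mod 7 = 5, 12661 mod 11 = 0, 12661 mod 19 = 7, 12661 mod 16 = 5.

x ≡ 12661 (mod 23408).


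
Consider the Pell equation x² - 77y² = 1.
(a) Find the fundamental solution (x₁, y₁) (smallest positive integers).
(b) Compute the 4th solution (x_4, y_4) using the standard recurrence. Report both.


Step 1: Find the fundamental solution (x₁, y₁) of x² - 77y² = 1.
  Expand √77 as a continued fraction. a₀ = ⌊√77⌋ = 8; iterate m_{k+1} = d_k·a_k − m_k, d_{k+1} = (77 − m_{k+1}²)/d_k, a_{k+1} = ⌊(a₀ + m_{k+1})/d_{k+1}⌋ (starting m₀ = 0, d₀ = 1), with convergents p_k = a_k·p_{k-1} + p_{k-2}, q_k = a_k·q_{k-1} + q_{k-2} (p₋₁ = 1, q₋₁ = 0):
  k = 0: a₀ = 8; p₀/q₀ = 8/1; p₀² − 77·q₀² = 64 − 77 = -13.
  k = 1: m = 8, d = 13, a = ⌊(8 + 8)/13⌋ = 1; p/q = (1·8 + 1)/(1·1 + 0) = 9/1; p² − 77·q² = 81 − 77 = 4.
  k = 2: m = 5, d = 4, a = ⌊(8 + 5)/4⌋ = 3; p/q = (3·9 + 8)/(3·1 + 1) = 35/4; p² − 77·q² = 1225 − 1232 = -7.
  k = 3: m = 7, d = 7, a = ⌊(8 + 7)/7⌋ = 2; p/q = (2·35 + 9)/(2·4 + 1) = 79/9; p² − 77·q² = 6241 − 6237 = 4.
  k = 4: m = 7, d = 4, a = ⌊(8 + 7)/4⌋ = 3; p/q = (3·79 + 35)/(3·9 + 4) = 272/31; p² − 77·q² = 73984 − 73997 = -13.
  k = 5: m = 5, d = 13, a = ⌊(8 + 5)/13⌋ = 1; p/q = (1·272 + 79)/(1·31 + 9) = 351/40; p² − 77·q² = 123201 − 123200 = 1.
  The first convergent with p² − 77·q² = 1 gives the fundamental solution (x₁, y₁) = (351, 40).
Step 2: Apply the recurrence (x_{n+1}, y_{n+1}) = (x₁x_n + 77y₁y_n, x₁y_n + y₁x_n) repeatedly.
  From (x_1, y_1) = (351, 40): x_2 = 351·351 + 77·40·40 = 246401; y_2 = 351·40 + 40·351 = 28080.
  From (x_2, y_2) = (246401, 28080): x_3 = 351·246401 + 77·40·28080 = 172973151; y_3 = 351·28080 + 40·246401 = 19712120.
  From (x_3, y_3) = (172973151, 19712120): x_4 = 351·172973151 + 77·40·19712120 = 121426905601; y_4 = 351·19712120 + 40·172973151 = 13837880160.
Step 3: Verify x_4² - 77·y_4² = 14744493403834165171201 - 14744493403834165171200 = 1 (should be 1). ✓

(x_1, y_1) = (351, 40); (x_4, y_4) = (121426905601, 13837880160).


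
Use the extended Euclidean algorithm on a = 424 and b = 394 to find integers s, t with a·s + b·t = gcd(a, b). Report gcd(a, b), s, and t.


Euclidean algorithm on (424, 394) — divide until remainder is 0:
  424 = 1 · 394 + 30
  394 = 13 · 30 + 4
  30 = 7 · 4 + 2
  4 = 2 · 2 + 0
gcd(424, 394) = 2.
Track Bezout coefficients alongside the remainders: start with r₀ = 424 = a·1 + b·0 (s = 1, t = 0) and r₁ = 394 = a·0 + b·1 (s = 0, t = 1); each new remainder r_{k+1} = r_{k-1} − q_k·r_k inherits s_{k+1} = s_{k-1} − q_k·s_k, t_{k+1} = t_{k-1} − q_k·t_k, so r_k = a·s_k + b·t_k at every step:
  q = 1: r = 30, s = 1 − 1·0 = 1, t = 0 − 1·1 = -1  (check: 424·1 + 394·(-1) = 30)
  q = 13: r = 4, s = 0 − 13·1 = -13, t = 1 − 13·(-1) = 14  (check: 424·(-13) + 394·14 = 4)
  q = 7: r = 2, s = 1 − 7·(-13) = 92, t = -1 − 7·14 = -99  (check: 424·92 + 394·(-99) = 2)
The row with r = 2 (the gcd) gives the Bezout coefficients s = 92, t = -99.
Result: 424 · (92) + 394 · (-99) = 2.

gcd(424, 394) = 2; s = 92, t = -99 (check: 424·92 + 394·(-99) = 2).


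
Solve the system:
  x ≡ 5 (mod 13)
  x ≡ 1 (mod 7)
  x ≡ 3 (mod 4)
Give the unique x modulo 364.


Moduli 13, 7, 4 are pairwise coprime; by CRT there is a unique solution modulo M = 13 · 7 · 4 = 364.
Solve pairwise, accumulating the modulus:
  Start with x ≡ 5 (mod 13).
  Combine with x ≡ 1 (mod 7): since gcd(13, 7) = 1, we get a unique residue mod 91.
    Write x = 5 + 13·t and substitute into x ≡ 1 (mod 7): 13·t ≡ 1 − 5 = -4 (mod 7).
    Reduce coefficients mod 7: 6·t ≡ 3 (mod 7).
    The inverse of 6 mod 7 is 6 (since 6·6 = 36 = 5·7 + 1), so t ≡ 6·3 = 18 ≡ 4 (mod 7).
    Then x = 5 + 13·4 = 57, valid modulo lcm(13, 7) = 91: x ≡ 57 (mod 91).
  Combine with x ≡ 3 (mod 4): since gcd(91, 4) = 1, we get a unique residue mod 364.
    Write x = 57 + 91·t and substitute into x ≡ 3 (mod 4): 91·t ≡ 3 − 57 = -54 (mod 4).
    Reduce coefficients mod 4: 3·t ≡ 2 (mod 4).
    The inverse of 3 mod 4 is 3 (since 3·3 = 9 = 2·4 + 1), so t ≡ 3·2 = 6 ≡ 2 (mod 4).
    Then x = 57 + 91·2 = 239, valid modulo lcm(91, 4) = 364: x ≡ 239 (mod 364).
Verify: 239 mod 13 = 5 ✓, 239 mod 7 = 1 ✓, 239 mod 4 = 3 ✓.

x ≡ 239 (mod 364).


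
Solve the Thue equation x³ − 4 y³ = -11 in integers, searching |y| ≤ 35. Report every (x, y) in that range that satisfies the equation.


The equation is x³ - 4y³ = -11. For fixed y, x³ = 4·y³ − 11, so a solution requires the RHS to be a perfect cube.
Strategy: iterate y from -35 to 35, compute RHS = 4·y³ − 11, and check whether it is a (positive or negative) perfect cube.
Check small values of y:
  y = 0: RHS = -11 is not a perfect cube.
  y = 1: RHS = -7 is not a perfect cube.
  y = -1: RHS = -15 is not a perfect cube.
  y = 2: RHS = 21 is not a perfect cube.
  y = -2: RHS = -43 is not a perfect cube.
  y = 3: RHS = 97 is not a perfect cube.
  y = -3: RHS = -119 is not a perfect cube.
Continuing the search up to |y| = 35 finds no solutions either.
No (x, y) in the scanned range satisfies the equation.

No integer solutions with |y| ≤ 35.


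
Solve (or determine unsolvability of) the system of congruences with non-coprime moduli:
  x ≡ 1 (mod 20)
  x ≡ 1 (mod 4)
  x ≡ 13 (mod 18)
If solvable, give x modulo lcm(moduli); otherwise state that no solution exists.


Moduli 20, 4, 18 are not pairwise coprime, so CRT works modulo lcm(m_i) when all pairwise compatibility conditions hold.
Pairwise compatibility: gcd(m_i, m_j) must divide a_i - a_j for every pair.
Merge one congruence at a time:
  Start: x ≡ 1 (mod 20).
  Combine with x ≡ 1 (mod 4): gcd(20, 4) = 4; 1 - 1 = 0, which IS divisible by 4, so compatible.
    Write x = 1 + 20·t and substitute into x ≡ 1 (mod 4): 20·t ≡ 1 − 1 = 0 (mod 4).
    Divide the congruence (and modulus) by g = 4: 5·t ≡ 0 (mod 1).
    Modulo 1 every t works; take t = 0.
    Then x = 1 + 20·0 = 1, valid modulo lcm(20, 4) = 20: x ≡ 1 (mod 20).
  Combine with x ≡ 13 (mod 18): gcd(20, 18) = 2; 13 - 1 = 12, which IS divisible by 2, so compatible.
    Write x = 1 + 20·t and substitute into x ≡ 13 (mod 18): 20·t ≡ 13 − 1 = 12 (mod 18).
    Divide the congruence (and modulus) by g = 2: 10·t ≡ 6 (mod 9).
    Reduce coefficients mod 9: 1·t ≡ 6 (mod 9).
    So t ≡ 6 (mod 9).
    Then x = 1 + 20·6 = 121, valid modulo lcm(20, 18) = 180: x ≡ 121 (mod 180).
Verify: 121 mod 20 = 1, 121 mod 4 = 1, 121 mod 18 = 13.

x ≡ 121 (mod 180).


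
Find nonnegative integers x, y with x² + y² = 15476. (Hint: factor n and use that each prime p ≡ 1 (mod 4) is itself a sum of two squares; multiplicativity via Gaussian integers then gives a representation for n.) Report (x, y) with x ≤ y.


Step 1: Factor n = 15476 = 2^2 · 53 · 73.
Step 2: Check the mod-4 condition on each prime factor: 2 = 2 (special); 53 ≡ 1 (mod 4), exponent 1; 73 ≡ 1 (mod 4), exponent 1.
All primes ≡ 3 (mod 4) appear to even exponent (or don't appear), so by the two-squares theorem n IS expressible as a sum of two squares.
Step 3: Build a representation. Group n = k² · m with k = 2 and m = 53 · 73 = 3869 (a product of primes ≡ 1 (mod 4)); a representation of m scales to one of n via (k·x)² + (k·y)² = k²(x² + y²). Each prime p ≡ 1 (mod 4) is itself a sum of two squares; find a² by testing p − a² for a perfect square:
  53: 53 − 1² = 52, 53 − 2² = 49 = 7² ⇒ 53 = 2² + 7².
  73: 73 − 1² = 72, 73 − 2² = 69, 73 − 3² = 64 = 8² ⇒ 73 = 3² + 8².
  Combine using the Brahmagupta–Fibonacci identity (a² + b²)(c² + d²) = (ac − bd)² + (ad + bc)² = (ac + bd)² + (ad − bc)²:
  53 · 73 = 3869: from (2² + 7²)(3² + 8²), take (2·3 − 7·8, 2·8 + 7·3) = (6 − 56, 16 + 21) = (-50, 37); dropping signs (only squares matter) gives (50, 37); check 50² + 37² = 2500 + 1369 = 3869 ✓.
  Scale by k = 2: (2·50, 2·37) = (100, 74).
Step 4: Order so x ≤ y and verify: 74² + 100² = 5476 + 10000 = 15476 = n. ✓

n = 15476 = 74² + 100² (one valid representation with x ≤ y).


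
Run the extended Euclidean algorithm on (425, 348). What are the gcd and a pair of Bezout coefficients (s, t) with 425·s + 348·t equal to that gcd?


Euclidean algorithm on (425, 348) — divide until remainder is 0:
  425 = 1 · 348 + 77
  348 = 4 · 77 + 40
  77 = 1 · 40 + 37
  40 = 1 · 37 + 3
  37 = 12 · 3 + 1
  3 = 3 · 1 + 0
gcd(425, 348) = 1.
Track Bezout coefficients alongside the remainders: start with r₀ = 425 = a·1 + b·0 (s = 1, t = 0) and r₁ = 348 = a·0 + b·1 (s = 0, t = 1); each new remainder r_{k+1} = r_{k-1} − q_k·r_k inherits s_{k+1} = s_{k-1} − q_k·s_k, t_{k+1} = t_{k-1} − q_k·t_k, so r_k = a·s_k + b·t_k at every step:
  q = 1: r = 77, s = 1 − 1·0 = 1, t = 0 − 1·1 = -1  (check: 425·1 + 348·(-1) = 77)
  q = 4: r = 40, s = 0 − 4·1 = -4, t = 1 − 4·(-1) = 5  (check: 425·(-4) + 348·5 = 40)
  q = 1: r = 37, s = 1 − 1·(-4) = 5, t = -1 − 1·5 = -6  (check: 425·5 + 348·(-6) = 37)
  q = 1: r = 3, s = -4 − 1·5 = -9, t = 5 − 1·(-6) = 11  (check: 425·(-9) + 348·11 = 3)
  q = 12: r = 1, s = 5 − 12·(-9) = 113, t = -6 − 12·11 = -138  (check: 425·113 + 348·(-138) = 1)
The row with r = 1 (the gcd) gives the Bezout coefficients s = 113, t = -138.
Result: 425 · (113) + 348 · (-138) = 1.

gcd(425, 348) = 1; s = 113, t = -138 (check: 425·113 + 348·(-138) = 1).


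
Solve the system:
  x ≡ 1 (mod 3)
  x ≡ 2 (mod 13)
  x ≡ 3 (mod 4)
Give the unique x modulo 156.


Moduli 3, 13, 4 are pairwise coprime; by CRT there is a unique solution modulo M = 3 · 13 · 4 = 156.
Solve pairwise, accumulating the modulus:
  Start with x ≡ 1 (mod 3).
  Combine with x ≡ 2 (mod 13): since gcd(3, 13) = 1, we get a unique residue mod 39.
    Write x = 1 + 3·t and substitute into x ≡ 2 (mod 13): 3·t ≡ 2 − 1 = 1 (mod 13).
    The inverse of 3 mod 13 is 9 (since 3·9 = 27 = 2·13 + 1), so t ≡ 9·1 = 9 ≡ 9 (mod 13).
    Then x = 1 + 3·9 = 28, valid modulo lcm(3, 13) = 39: x ≡ 28 (mod 39).
  Combine with x ≡ 3 (mod 4): since gcd(39, 4) = 1, we get a unique residue mod 156.
    Write x = 28 + 39·t and substitute into x ≡ 3 (mod 4): 39·t ≡ 3 − 28 = -25 (mod 4).
    Reduce coefficients mod 4: 3·t ≡ 3 (mod 4).
    The inverse of 3 mod 4 is 3 (since 3·3 = 9 = 2·4 + 1), so t ≡ 3·3 = 9 ≡ 1 (mod 4).
    Then x = 28 + 39·1 = 67, valid modulo lcm(39, 4) = 156: x ≡ 67 (mod 156).
Verify: 67 mod 3 = 1 ✓, 67 mod 13 = 2 ✓, 67 mod 4 = 3 ✓.

x ≡ 67 (mod 156).


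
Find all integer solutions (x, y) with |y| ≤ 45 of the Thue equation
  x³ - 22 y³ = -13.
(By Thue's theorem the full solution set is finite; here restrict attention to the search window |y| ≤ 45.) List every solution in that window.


The equation is x³ - 22y³ = -13. For fixed y, x³ = 22·y³ − 13, so a solution requires the RHS to be a perfect cube.
Strategy: iterate y from -45 to 45, compute RHS = 22·y³ − 13, and check whether it is a (positive or negative) perfect cube.
Check small values of y:
  y = 0: RHS = -13 is not a perfect cube.
  y = 1: RHS = 9 is not a perfect cube.
  y = -1: RHS = -35 is not a perfect cube.
  y = 2: RHS = 163 is not a perfect cube.
  y = -2: RHS = -189 is not a perfect cube.
  y = 3: RHS = 581 is not a perfect cube.
  y = -3: RHS = -607 is not a perfect cube.
Continuing the search up to |y| = 45 finds no solutions either.
No (x, y) in the scanned range satisfies the equation.

No integer solutions with |y| ≤ 45.
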